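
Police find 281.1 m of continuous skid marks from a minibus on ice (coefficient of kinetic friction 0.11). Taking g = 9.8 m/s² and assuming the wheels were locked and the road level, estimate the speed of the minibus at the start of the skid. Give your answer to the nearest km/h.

Deceleration a = μg = 0.11 × 9.8 = 1.078 m/s².
v = √(2a·d) = √(2 × 1.078 × 281.1) = √606.052 = 24.6181 m/s.
= 24.6181 × 3.6 = 88.625 km/h.

Initial speed ≈ 89 km/h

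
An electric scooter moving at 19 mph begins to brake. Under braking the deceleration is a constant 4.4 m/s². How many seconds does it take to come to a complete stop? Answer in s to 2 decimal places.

19 mph × 0.44704 = 8.4938 m/s.
Braking time = v/a = 8.4938 / 4.400 = 1.930 s.

Braking time ≈ 1.93 s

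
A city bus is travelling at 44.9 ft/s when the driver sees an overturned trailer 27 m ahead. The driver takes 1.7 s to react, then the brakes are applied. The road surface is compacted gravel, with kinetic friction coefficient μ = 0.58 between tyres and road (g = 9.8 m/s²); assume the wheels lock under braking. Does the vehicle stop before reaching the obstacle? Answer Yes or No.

No

44.9 ft/s × 0.3048 = 13.6855 m/s.
a = μg = 0.58 × 9.8 = 5.684 m/s².
Reaction distance = 13.6855 × 1.7 = 23.265 m.
Braking distance = v²/(2a) = 187.293 / 11.368 = 16.475 m.
Total stopping distance = 23.265 + 16.475 = 39.740 m, vs 27 m available — it cannot stop in time and overshoots by 39.740 − 27 = 12.740 m.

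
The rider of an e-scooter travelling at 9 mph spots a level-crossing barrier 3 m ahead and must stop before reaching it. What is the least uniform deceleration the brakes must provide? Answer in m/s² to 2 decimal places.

Required deceleration ≈ 2.70 m/s²

9 mph × 0.44704 = 4.0234 m/s.
v² = 2a·d ⇒ a = v²/(2d) = 4.0234² / (2 × 3.000) = 16.188 / 6.000 = 2.6980 m/s².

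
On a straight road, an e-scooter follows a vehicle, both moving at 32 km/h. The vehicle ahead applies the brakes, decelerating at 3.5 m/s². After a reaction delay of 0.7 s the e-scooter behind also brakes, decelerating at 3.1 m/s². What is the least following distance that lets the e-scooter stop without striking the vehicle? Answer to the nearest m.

32 km/h ÷ 3.6 = 8.8889 m/s.
Leader travels v²/(2a_L) = 79.013 / 7.000 = 11.288 m before stopping.
Follower covers v·t_r = 8.8889 × 0.7 = 6.222 m while reacting, then v²/(2a_F) = 79.013 / 6.200 = 12.744 m while braking, for a total of 6.222 + 12.744 = 18.966 m.
Since a_F ≤ a_L and the follower starts braking later, the follower is never slower than the leader, so the closest approach is when both have stopped.
Minimum gap = 18.966 − 11.288 = 7.678 m.

Minimum gap ≈ 8 m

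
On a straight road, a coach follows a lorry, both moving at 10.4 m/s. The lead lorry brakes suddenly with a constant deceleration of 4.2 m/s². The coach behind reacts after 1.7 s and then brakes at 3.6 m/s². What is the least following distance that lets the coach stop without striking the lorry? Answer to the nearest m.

Leader travels v²/(2a_L) = 108.160 / 8.400 = 12.876 m before stopping.
Follower covers v·t_r = 10.4000 × 1.7 = 17.680 m while reacting, then v²/(2a_F) = 108.160 / 7.200 = 15.022 m while braking, for a total of 17.680 + 15.022 = 32.702 m.
Since a_F ≤ a_L and the follower starts braking later, the follower is never slower than the leader, so the closest approach is when both have stopped.
Minimum gap = 32.702 − 12.876 = 19.826 m.

Minimum gap ≈ 20 m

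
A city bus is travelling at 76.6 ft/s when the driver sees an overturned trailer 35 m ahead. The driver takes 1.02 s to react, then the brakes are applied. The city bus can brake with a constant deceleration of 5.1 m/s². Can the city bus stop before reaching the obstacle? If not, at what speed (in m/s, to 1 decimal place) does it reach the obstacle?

76.6 ft/s × 0.3048 = 23.3477 m/s.
Reaction distance = 23.3477 × 1.02 = 23.815 m.
Braking distance needed to stop: v²/(2a) = 545.115 / 10.200 = 53.443 m, so total needed = 23.815 + 53.443 = 77.258 m > 35 m — it cannot stop.
Distance remaining when braking begins: 35 − 23.815 = 11.185 m.
v² = v₀² − 2a·d = 545.115 − 2 × 5.100 × 11.185 = 431.028 m²/s².
v = √431.028 = 20.761 m/s.

No — it strikes the obstacle at 20.8 m/s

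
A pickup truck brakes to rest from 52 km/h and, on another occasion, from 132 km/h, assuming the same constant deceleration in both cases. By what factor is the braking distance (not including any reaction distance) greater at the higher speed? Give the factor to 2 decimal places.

Braking distance d = v²/(2a), so with a fixed, d ∝ v².
Factor = (132/52)² = 2.5385² = 6.4440.

Factor ≈ 6.44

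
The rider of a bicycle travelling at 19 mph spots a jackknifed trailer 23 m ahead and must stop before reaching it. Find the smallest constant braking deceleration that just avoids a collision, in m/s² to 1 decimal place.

Required deceleration ≈ 1.6 m/s²

19 mph × 0.44704 = 8.4938 m/s.
v² = 2a·d ⇒ a = v²/(2d) = 8.4938² / (2 × 23.000) = 72.145 / 46.000 = 1.5684 m/s².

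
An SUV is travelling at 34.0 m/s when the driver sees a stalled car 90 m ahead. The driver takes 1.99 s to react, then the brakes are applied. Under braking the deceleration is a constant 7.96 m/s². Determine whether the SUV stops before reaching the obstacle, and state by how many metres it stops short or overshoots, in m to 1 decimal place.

Reaction distance = 34.0000 × 1.99 = 67.660 m.
Braking distance = v²/(2a) = 1156.000 / 15.920 = 72.613 m.
Total stopping distance = 67.660 + 72.613 = 140.273 m, vs 90 m available — it cannot stop in time and overshoots by 140.273 − 90 = 50.273 m.

No — it overshoots by 50.3 m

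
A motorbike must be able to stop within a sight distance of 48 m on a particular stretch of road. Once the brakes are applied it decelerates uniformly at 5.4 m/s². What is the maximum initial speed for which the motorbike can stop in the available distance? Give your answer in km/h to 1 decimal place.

Maximum speed ≈ 82.0 km/h

v²/(2a) = d ⇒ v = √(2 × 5.400 × 48) = √518.40 = 22.7684 m/s.
22.7684 m/s × 3.6 = 81.966 km/h.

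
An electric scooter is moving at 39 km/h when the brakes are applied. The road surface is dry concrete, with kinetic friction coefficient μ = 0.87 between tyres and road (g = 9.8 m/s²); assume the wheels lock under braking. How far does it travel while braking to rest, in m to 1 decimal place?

Braking distance ≈ 6.9 m

39 km/h ÷ 3.6 = 10.8333 m/s.
a = μg = 0.87 × 9.8 = 8.526 m/s².
Braking distance = v²/(2a) = 10.8333² / (2 × 8.526) = 117.360 / 17.052 = 6.882 m.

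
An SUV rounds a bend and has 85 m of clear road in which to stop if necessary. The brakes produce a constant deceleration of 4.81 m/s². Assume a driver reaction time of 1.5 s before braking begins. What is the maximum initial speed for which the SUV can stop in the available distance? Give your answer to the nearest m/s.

Stopping distance: v·t_r + v²/(2a) = 85 with t_r = 1.5 s and a = 4.810 m/s².
So v² + 14.430 v − 817.70 = 0.
Positive root: v = −a·t_r + √((a·t_r)² + 2a·d) = −7.215 + √(52.056 + 817.70) = 22.2766 m/s.

Maximum speed ≈ 22 m/s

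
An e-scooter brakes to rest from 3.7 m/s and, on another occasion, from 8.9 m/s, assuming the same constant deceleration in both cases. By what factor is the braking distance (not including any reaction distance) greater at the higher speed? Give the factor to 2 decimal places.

Braking distance d = v²/(2a), so with a fixed, d ∝ v².
Factor = (8.9/3.7)² = 2.4054² = 5.7859.

Factor ≈ 5.79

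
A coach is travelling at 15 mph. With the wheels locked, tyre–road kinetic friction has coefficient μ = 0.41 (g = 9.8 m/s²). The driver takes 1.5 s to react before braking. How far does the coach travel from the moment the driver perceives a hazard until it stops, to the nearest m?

Total stopping distance ≈ 16 m

15 mph × 0.44704 = 6.7056 m/s.
a = μg = 0.41 × 9.8 = 4.018 m/s².
Reaction distance = v·t_r = 6.7056 × 1.5 = 10.058 m.
Braking distance = v²/(2a) = 6.7056² / (2 × 4.018) = 44.965 / 8.036 = 5.595 m.
Total = 10.058 + 5.595 = 15.653 m.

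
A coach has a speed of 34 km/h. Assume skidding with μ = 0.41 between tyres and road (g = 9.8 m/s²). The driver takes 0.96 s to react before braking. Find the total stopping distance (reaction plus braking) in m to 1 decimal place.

34 km/h ÷ 3.6 = 9.4444 m/s.
a = μg = 0.41 × 9.8 = 4.018 m/s².
Reaction distance = v·t_r = 9.4444 × 0.96 = 9.067 m.
Braking distance = v²/(2a) = 9.4444² / (2 × 4.018) = 89.197 / 8.036 = 11.100 m.
Total = 9.067 + 11.100 = 20.167 m.

Total stopping distance ≈ 20.2 m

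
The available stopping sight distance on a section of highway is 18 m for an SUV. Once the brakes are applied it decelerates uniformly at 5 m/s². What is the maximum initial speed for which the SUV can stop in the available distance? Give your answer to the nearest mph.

Maximum speed ≈ 30 mph

v²/(2a) = d ⇒ v = √(2 × 5.000 × 18) = √180.00 = 13.4164 m/s.
13.4164 m/s ÷ 0.44704 = 30.012 mph.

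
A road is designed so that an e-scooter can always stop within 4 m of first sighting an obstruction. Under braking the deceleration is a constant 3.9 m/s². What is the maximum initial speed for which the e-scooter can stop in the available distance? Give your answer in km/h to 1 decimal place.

Maximum speed ≈ 20.1 km/h

v²/(2a) = d ⇒ v = √(2 × 3.900 × 4) = √31.20 = 5.5857 m/s.
5.5857 m/s × 3.6 = 20.109 km/h.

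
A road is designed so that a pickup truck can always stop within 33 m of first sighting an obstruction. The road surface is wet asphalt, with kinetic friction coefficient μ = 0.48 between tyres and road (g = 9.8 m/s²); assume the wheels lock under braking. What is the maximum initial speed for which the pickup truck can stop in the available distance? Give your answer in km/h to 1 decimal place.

Maximum speed ≈ 63.4 km/h

a = μg = 0.48 × 9.8 = 4.704 m/s².
v²/(2a) = d ⇒ v = √(2 × 4.704 × 33) = √310.46 = 17.6199 m/s.
17.6199 m/s × 3.6 = 63.432 km/h.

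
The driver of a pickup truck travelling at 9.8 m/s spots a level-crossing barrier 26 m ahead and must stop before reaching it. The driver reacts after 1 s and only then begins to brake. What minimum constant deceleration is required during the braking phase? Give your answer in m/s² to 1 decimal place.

Distance covered during reaction = 9.8000 × 1 = 9.800 m.
Distance available for braking: 26 − 9.800 = 16.200 m.
v² = 2a·d ⇒ a = v²/(2d) = 9.8000² / (2 × 16.200) = 96.040 / 32.400 = 2.9642 m/s².

Required deceleration ≈ 3.0 m/s²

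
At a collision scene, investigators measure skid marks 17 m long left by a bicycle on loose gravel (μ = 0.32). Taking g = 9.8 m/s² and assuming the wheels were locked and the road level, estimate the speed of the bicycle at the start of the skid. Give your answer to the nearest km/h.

Initial speed ≈ 37 km/h

Deceleration a = μg = 0.32 × 9.8 = 3.136 m/s².
v = √(2a·d) = √(2 × 3.136 × 17) = √106.624 = 10.3259 m/s.
= 10.3259 × 3.6 = 37.173 km/h.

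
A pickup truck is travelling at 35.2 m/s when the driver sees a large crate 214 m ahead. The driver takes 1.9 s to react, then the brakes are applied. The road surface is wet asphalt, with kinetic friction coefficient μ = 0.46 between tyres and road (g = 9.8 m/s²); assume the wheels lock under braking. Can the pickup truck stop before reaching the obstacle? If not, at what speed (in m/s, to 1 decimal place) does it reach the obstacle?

a = μg = 0.46 × 9.8 = 4.508 m/s².
Reaction distance = 35.2000 × 1.9 = 66.880 m.
Braking distance = v²/(2a) = 1239.040 / 9.016 = 137.427 m.
Total stopping distance = 66.880 + 137.427 = 204.307 m, vs 214 m available — it stops with 214 − 204.307 = 9.693 m to spare.

Yes — it stops about 9.7 m short of the obstacle, so it never reaches it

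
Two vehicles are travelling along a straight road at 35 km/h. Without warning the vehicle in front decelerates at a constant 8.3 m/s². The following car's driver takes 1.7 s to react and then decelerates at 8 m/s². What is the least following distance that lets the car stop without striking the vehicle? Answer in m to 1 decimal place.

35 km/h ÷ 3.6 = 9.7222 m/s.
Leader travels v²/(2a_L) = 94.521 / 16.600 = 5.694 m before stopping.
Follower covers v·t_r = 9.7222 × 1.7 = 16.528 m while reacting, then v²/(2a_F) = 94.521 / 16.000 = 5.908 m while braking, for a total of 16.528 + 5.908 = 22.436 m.
Since a_F ≤ a_L and the follower starts braking later, the follower is never slower than the leader, so the closest approach is when both have stopped.
Minimum gap = 22.436 − 5.694 = 16.742 m.

Minimum gap ≈ 16.7 m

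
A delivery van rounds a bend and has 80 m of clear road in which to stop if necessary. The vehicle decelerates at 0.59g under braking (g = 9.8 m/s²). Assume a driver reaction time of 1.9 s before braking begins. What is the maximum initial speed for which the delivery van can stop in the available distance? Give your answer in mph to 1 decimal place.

Maximum speed ≈ 47.8 mph

a = 0.59 × 9.8 = 5.782 m/s².
Stopping distance: v·t_r + v²/(2a) = 80 with t_r = 1.9 s and a = 5.782 m/s².
So v² + 21.972 v − 925.12 = 0.
Positive root: v = −a·t_r + √((a·t_r)² + 2a·d) = −10.986 + √(120.692 + 925.12) = 21.3530 m/s.
21.3530 m/s ÷ 0.44704 = 47.765 mph.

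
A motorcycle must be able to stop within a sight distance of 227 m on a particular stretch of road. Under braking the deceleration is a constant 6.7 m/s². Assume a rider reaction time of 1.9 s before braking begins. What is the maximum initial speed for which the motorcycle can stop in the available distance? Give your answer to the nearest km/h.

Maximum speed ≈ 158 km/h

Stopping distance: v·t_r + v²/(2a) = 227 with t_r = 1.9 s and a = 6.700 m/s².
So v² + 25.460 v − 3041.80 = 0.
Positive root: v = −a·t_r + √((a·t_r)² + 2a·d) = −12.730 + √(162.053 + 3041.80) = 43.8726 m/s.
43.8726 m/s × 3.6 = 157.941 km/h.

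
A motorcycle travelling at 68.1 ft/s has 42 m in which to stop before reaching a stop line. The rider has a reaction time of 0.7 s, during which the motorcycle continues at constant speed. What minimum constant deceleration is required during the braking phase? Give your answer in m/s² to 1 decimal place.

Required deceleration ≈ 7.8 m/s²

68.1 ft/s × 0.3048 = 20.7569 m/s.
Distance covered during reaction = 20.7569 × 0.7 = 14.530 m.
Distance available for braking: 42 − 14.530 = 27.470 m.
v² = 2a·d ⇒ a = v²/(2d) = 20.7569² / (2 × 27.470) = 430.849 / 54.940 = 7.8422 m/s².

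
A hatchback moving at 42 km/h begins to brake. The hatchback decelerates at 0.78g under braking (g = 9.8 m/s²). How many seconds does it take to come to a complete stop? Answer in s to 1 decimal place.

42 km/h ÷ 3.6 = 11.6667 m/s.
a = 0.78 × 9.8 = 7.644 m/s².
Braking time = v/a = 11.6667 / 7.644 = 1.526 s.

Braking time ≈ 1.5 s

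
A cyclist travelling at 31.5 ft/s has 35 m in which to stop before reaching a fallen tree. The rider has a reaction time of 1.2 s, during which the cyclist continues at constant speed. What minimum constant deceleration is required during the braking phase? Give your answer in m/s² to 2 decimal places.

31.5 ft/s × 0.3048 = 9.6012 m/s.
Distance covered during reaction = 9.6012 × 1.2 = 11.521 m.
Distance available for braking: 35 − 11.521 = 23.479 m.
v² = 2a·d ⇒ a = v²/(2d) = 9.6012² / (2 × 23.479) = 92.183 / 46.958 = 1.9631 m/s².

Required deceleration ≈ 1.96 m/s²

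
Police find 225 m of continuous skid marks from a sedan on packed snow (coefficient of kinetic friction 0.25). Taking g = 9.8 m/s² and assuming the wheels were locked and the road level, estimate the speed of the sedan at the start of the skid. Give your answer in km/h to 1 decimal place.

Initial speed ≈ 119.5 km/h

Deceleration a = μg = 0.25 × 9.8 = 2.450 m/s².
v = √(2a·d) = √(2 × 2.450 × 225) = √1102.500 = 33.2039 m/s.
= 33.2039 × 3.6 = 119.534 km/h.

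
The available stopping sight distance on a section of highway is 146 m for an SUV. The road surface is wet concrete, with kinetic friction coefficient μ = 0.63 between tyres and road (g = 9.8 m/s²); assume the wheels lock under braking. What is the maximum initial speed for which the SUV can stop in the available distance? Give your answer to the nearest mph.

a = μg = 0.63 × 9.8 = 6.174 m/s².
v²/(2a) = d ⇒ v = √(2 × 6.174 × 146) = √1802.81 = 42.4595 m/s.
42.4595 m/s ÷ 0.44704 = 94.979 mph.

Maximum speed ≈ 95 mph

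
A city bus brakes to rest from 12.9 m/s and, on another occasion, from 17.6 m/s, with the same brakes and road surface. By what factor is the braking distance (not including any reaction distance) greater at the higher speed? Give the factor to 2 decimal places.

Braking distance d = v²/(2a), so with a fixed, d ∝ v².
Factor = (17.6/12.9)² = 1.3643² = 1.8613.

Factor ≈ 1.86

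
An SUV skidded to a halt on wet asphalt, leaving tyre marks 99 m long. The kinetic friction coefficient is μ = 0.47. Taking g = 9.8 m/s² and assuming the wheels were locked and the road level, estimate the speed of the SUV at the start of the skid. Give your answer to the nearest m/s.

Deceleration a = μg = 0.47 × 9.8 = 4.606 m/s².
v = √(2a·d) = √(2 × 4.606 × 99) = √911.988 = 30.1991 m/s.

Initial speed ≈ 30 m/s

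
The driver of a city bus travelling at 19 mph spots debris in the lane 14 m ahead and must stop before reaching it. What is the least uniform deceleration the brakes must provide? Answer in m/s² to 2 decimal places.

Required deceleration ≈ 2.58 m/s²

19 mph × 0.44704 = 8.4938 m/s.
v² = 2a·d ⇒ a = v²/(2d) = 8.4938² / (2 × 14.000) = 72.145 / 28.000 = 2.5766 m/s².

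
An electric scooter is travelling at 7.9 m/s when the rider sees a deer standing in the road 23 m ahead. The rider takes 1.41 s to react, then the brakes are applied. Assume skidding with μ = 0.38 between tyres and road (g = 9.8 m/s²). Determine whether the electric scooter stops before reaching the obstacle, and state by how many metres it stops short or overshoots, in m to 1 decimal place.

a = μg = 0.38 × 9.8 = 3.724 m/s².
Reaction distance = 7.9000 × 1.41 = 11.139 m.
Braking distance = v²/(2a) = 62.410 / 7.448 = 8.379 m.
Total stopping distance = 11.139 + 8.379 = 19.518 m, vs 23 m available — it stops with 23 − 19.518 = 3.482 m to spare.

Yes — it stops 3.5 m short of the obstacle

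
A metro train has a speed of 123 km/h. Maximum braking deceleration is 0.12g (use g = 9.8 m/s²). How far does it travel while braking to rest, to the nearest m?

Braking distance ≈ 496 m

123 km/h ÷ 3.6 = 34.1667 m/s.
a = 0.12 × 9.8 = 1.176 m/s².
Braking distance = v²/(2a) = 34.1667² / (2 × 1.176) = 1167.363 / 2.352 = 496.328 m.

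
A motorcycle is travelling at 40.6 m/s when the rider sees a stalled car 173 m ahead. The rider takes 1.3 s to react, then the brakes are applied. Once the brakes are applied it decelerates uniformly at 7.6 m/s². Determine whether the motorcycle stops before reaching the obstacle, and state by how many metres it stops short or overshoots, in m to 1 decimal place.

Yes — it stops 11.8 m short of the obstacle

Reaction distance = 40.6000 × 1.3 = 52.780 m.
Braking distance = v²/(2a) = 1648.360 / 15.200 = 108.445 m.
Total stopping distance = 52.780 + 108.445 = 161.225 m, vs 173 m available — it stops with 173 − 161.225 = 11.775 m to spare.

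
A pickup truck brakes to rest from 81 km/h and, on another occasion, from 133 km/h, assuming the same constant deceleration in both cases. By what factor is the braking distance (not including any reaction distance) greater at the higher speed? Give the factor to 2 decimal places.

Factor ≈ 2.70

Braking distance d = v²/(2a), so with a fixed, d ∝ v².
Factor = (133/81)² = 1.6420² = 2.6962.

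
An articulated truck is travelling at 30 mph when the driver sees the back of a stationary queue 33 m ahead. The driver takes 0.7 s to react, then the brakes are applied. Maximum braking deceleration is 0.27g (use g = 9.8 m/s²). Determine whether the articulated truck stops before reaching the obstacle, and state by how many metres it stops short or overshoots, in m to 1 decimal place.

30 mph × 0.44704 = 13.4112 m/s.
a = 0.27 × 9.8 = 2.646 m/s².
Reaction distance = 13.4112 × 0.7 = 9.388 m.
Braking distance = v²/(2a) = 179.860 / 5.292 = 33.987 m.
Total stopping distance = 9.388 + 33.987 = 43.375 m, vs 33 m available — it cannot stop in time and overshoots by 43.375 − 33 = 10.375 m.

No — it overshoots by 10.4 m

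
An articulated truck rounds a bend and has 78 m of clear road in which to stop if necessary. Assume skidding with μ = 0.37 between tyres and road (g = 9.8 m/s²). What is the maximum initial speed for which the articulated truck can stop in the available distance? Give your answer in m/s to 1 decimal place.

a = μg = 0.37 × 9.8 = 3.626 m/s².
v²/(2a) = d ⇒ v = √(2 × 3.626 × 78) = √565.66 = 23.7836 m/s.

Maximum speed ≈ 23.8 m/s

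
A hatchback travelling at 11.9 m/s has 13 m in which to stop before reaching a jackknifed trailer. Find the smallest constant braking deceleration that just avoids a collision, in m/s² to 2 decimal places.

v² = 2a·d ⇒ a = v²/(2d) = 11.9000² / (2 × 13.000) = 141.610 / 26.000 = 5.4465 m/s².

Required deceleration ≈ 5.45 m/s²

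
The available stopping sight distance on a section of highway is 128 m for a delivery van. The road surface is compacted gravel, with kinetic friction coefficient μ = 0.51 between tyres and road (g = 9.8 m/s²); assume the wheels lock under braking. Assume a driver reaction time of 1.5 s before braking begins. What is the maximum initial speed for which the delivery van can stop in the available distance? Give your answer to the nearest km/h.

a = μg = 0.51 × 9.8 = 4.998 m/s².
Stopping distance: v·t_r + v²/(2a) = 128 with t_r = 1.5 s and a = 4.998 m/s².
So v² + 14.994 v − 1279.49 = 0.
Positive root: v = −a·t_r + √((a·t_r)² + 2a·d) = −7.497 + √(56.205 + 1279.49) = 29.0502 m/s.
29.0502 m/s × 3.6 = 104.581 km/h.

Maximum speed ≈ 105 km/h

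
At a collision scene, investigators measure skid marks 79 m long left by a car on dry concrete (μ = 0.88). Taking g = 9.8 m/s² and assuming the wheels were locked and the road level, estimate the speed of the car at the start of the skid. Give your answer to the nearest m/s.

Deceleration a = μg = 0.88 × 9.8 = 8.624 m/s².
v = √(2a·d) = √(2 × 8.624 × 79) = √1362.592 = 36.9133 m/s.

Initial speed ≈ 37 m/s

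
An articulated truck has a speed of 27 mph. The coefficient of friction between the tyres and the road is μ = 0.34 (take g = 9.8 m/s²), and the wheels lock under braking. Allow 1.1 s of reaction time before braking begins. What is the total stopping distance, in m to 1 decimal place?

27 mph × 0.44704 = 12.0701 m/s.
a = μg = 0.34 × 9.8 = 3.332 m/s².
Reaction distance = v·t_r = 12.0701 × 1.1 = 13.277 m.
Braking distance = v²/(2a) = 12.0701² / (2 × 3.332) = 145.687 / 6.664 = 21.862 m.
Total = 13.277 + 21.862 = 35.139 m.

Total stopping distance ≈ 35.1 m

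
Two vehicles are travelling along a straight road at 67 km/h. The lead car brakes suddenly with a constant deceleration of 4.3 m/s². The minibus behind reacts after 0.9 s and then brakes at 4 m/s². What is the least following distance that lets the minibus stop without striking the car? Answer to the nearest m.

Minimum gap ≈ 20 m

67 km/h ÷ 3.6 = 18.6111 m/s.
Leader travels v²/(2a_L) = 346.373 / 8.600 = 40.276 m before stopping.
Follower covers v·t_r = 18.6111 × 0.9 = 16.750 m while reacting, then v²/(2a_F) = 346.373 / 8.000 = 43.297 m while braking, for a total of 16.750 + 43.297 = 60.047 m.
Since a_F ≤ a_L and the follower starts braking later, the follower is never slower than the leader, so the closest approach is when both have stopped.
Minimum gap = 60.047 − 40.276 = 19.771 m.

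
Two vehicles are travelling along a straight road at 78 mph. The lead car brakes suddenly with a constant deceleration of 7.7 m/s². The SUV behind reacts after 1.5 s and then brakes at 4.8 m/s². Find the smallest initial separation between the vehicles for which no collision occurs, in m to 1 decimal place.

Minimum gap ≈ 100.0 m

78 mph × 0.44704 = 34.8691 m/s.
Leader travels v²/(2a_L) = 1215.854 / 15.400 = 78.952 m before stopping.
Follower covers v·t_r = 34.8691 × 1.5 = 52.304 m while reacting, then v²/(2a_F) = 1215.854 / 9.600 = 126.651 m while braking, for a total of 52.304 + 126.651 = 178.955 m.
Since a_F ≤ a_L and the follower starts braking later, the follower is never slower than the leader, so the closest approach is when both have stopped.
Minimum gap = 178.955 − 78.952 = 100.003 m.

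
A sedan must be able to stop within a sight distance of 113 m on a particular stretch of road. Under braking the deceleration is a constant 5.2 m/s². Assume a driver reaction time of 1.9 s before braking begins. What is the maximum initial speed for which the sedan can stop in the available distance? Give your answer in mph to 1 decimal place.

Maximum speed ≈ 57.7 mph

Stopping distance: v·t_r + v²/(2a) = 113 with t_r = 1.9 s and a = 5.200 m/s².
So v² + 19.760 v − 1175.20 = 0.
Positive root: v = −a·t_r + √((a·t_r)² + 2a·d) = −9.880 + √(97.614 + 1175.20) = 25.7965 m/s.
25.7965 m/s ÷ 0.44704 = 57.705 mph.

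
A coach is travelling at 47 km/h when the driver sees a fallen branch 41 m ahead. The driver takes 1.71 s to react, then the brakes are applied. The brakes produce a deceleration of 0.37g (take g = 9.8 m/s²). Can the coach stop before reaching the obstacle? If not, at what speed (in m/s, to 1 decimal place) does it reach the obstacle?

47 km/h ÷ 3.6 = 13.0556 m/s.
a = 0.37 × 9.8 = 3.626 m/s².
Reaction distance = 13.0556 × 1.71 = 22.325 m.
Braking distance needed to stop: v²/(2a) = 170.449 / 7.252 = 23.504 m, so total needed = 22.325 + 23.504 = 45.829 m > 41 m — it cannot stop.
Distance remaining when braking begins: 41 − 22.325 = 18.675 m.
v² = v₀² − 2a·d = 170.449 − 2 × 3.626 × 18.675 = 35.018 m²/s².
v = √35.018 = 5.918 m/s.

No — it strikes the obstacle at 5.9 m/s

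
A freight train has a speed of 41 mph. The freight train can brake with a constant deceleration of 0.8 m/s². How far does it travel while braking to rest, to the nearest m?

Braking distance ≈ 210 m

41 mph × 0.44704 = 18.3286 m/s.
Braking distance = v²/(2a) = 18.3286² / (2 × 0.800) = 335.938 / 1.600 = 209.961 m.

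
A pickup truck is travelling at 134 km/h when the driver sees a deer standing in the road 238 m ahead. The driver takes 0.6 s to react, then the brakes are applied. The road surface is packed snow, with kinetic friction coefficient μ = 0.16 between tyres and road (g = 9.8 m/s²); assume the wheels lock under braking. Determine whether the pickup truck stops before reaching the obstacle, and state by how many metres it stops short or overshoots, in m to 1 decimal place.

134 km/h ÷ 3.6 = 37.2222 m/s.
a = μg = 0.16 × 9.8 = 1.568 m/s².
Reaction distance = 37.2222 × 0.6 = 22.333 m.
Braking distance = v²/(2a) = 1385.492 / 3.136 = 441.802 m.
Total stopping distance = 22.333 + 441.802 = 464.135 m, vs 238 m available — it cannot stop in time and overshoots by 464.135 − 238 = 226.135 m.

No — it overshoots by 226.1 m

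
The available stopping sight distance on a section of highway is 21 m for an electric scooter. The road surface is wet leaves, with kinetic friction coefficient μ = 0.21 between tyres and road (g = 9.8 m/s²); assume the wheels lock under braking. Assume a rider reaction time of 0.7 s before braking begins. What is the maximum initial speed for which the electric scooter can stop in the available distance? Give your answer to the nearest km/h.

Maximum speed ≈ 29 km/h

a = μg = 0.21 × 9.8 = 2.058 m/s².
Stopping distance: v·t_r + v²/(2a) = 21 with t_r = 0.7 s and a = 2.058 m/s².
So v² + 2.881 v − 86.44 = 0.
Positive root: v = −a·t_r + √((a·t_r)² + 2a·d) = −1.441 + √(2.076 + 86.44) = 7.9673 m/s.
7.9673 m/s × 3.6 = 28.682 km/h.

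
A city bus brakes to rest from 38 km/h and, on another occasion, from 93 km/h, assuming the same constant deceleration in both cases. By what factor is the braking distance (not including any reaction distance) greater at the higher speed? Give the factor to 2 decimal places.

Factor ≈ 5.99

Braking distance d = v²/(2a), so with a fixed, d ∝ v².
Factor = (93/38)² = 2.4474² = 5.9898.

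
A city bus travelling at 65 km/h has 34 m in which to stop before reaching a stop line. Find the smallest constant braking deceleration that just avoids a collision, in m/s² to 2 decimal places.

65 km/h ÷ 3.6 = 18.0556 m/s.
v² = 2a·d ⇒ a = v²/(2d) = 18.0556² / (2 × 34.000) = 326.005 / 68.000 = 4.7942 m/s².

Required deceleration ≈ 4.79 m/s²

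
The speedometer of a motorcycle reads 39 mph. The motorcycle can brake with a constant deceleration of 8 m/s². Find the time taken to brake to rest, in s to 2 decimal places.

39 mph × 0.44704 = 17.4346 m/s.
Braking time = v/a = 17.4346 / 8.000 = 2.179 s.

Braking time ≈ 2.18 s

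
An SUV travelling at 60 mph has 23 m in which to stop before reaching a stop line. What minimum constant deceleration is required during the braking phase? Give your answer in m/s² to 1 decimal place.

Required deceleration ≈ 15.6 m/s²

60 mph × 0.44704 = 26.8224 m/s.
v² = 2a·d ⇒ a = v²/(2d) = 26.8224² / (2 × 23.000) = 719.441 / 46.000 = 15.6400 m/s².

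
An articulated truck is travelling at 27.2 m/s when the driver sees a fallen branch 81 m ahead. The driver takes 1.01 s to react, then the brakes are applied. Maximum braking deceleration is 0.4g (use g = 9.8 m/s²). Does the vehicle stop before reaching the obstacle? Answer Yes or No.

No

a = 0.4 × 9.8 = 3.920 m/s².
Reaction distance = 27.2000 × 1.01 = 27.472 m.
Braking distance = v²/(2a) = 739.840 / 7.840 = 94.367 m.
Total stopping distance = 27.472 + 94.367 = 121.839 m, vs 81 m available — it cannot stop in time and overshoots by 121.839 − 81 = 40.839 m.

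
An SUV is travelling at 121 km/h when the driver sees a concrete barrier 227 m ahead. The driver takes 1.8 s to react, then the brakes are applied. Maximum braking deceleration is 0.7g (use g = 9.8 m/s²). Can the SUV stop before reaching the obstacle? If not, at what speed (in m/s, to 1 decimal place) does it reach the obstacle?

121 km/h ÷ 3.6 = 33.6111 m/s.
a = 0.7 × 9.8 = 6.860 m/s².
Reaction distance = 33.6111 × 1.8 = 60.500 m.
Braking distance = v²/(2a) = 1129.706 / 13.720 = 82.340 m.
Total stopping distance = 60.500 + 82.340 = 142.840 m, vs 227 m available — it stops with 227 − 142.840 = 84.160 m to spare.

Yes — it stops about 84.2 m short of the obstacle, so it never reaches it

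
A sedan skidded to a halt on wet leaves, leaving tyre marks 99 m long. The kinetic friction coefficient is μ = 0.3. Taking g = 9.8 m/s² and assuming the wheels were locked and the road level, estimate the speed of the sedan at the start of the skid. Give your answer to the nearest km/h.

Initial speed ≈ 87 km/h

Deceleration a = μg = 0.3 × 9.8 = 2.940 m/s².
v = √(2a·d) = √(2 × 2.940 × 99) = √582.120 = 24.1272 m/s.
= 24.1272 × 3.6 = 86.858 km/h.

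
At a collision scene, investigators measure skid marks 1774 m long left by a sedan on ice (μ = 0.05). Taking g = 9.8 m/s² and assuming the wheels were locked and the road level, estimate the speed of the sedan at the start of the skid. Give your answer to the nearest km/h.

Deceleration a = μg = 0.05 × 9.8 = 0.490 m/s².
v = √(2a·d) = √(2 × 0.490 × 1774) = √1738.520 = 41.6956 m/s.
= 41.6956 × 3.6 = 150.104 km/h.

Initial speed ≈ 150 km/h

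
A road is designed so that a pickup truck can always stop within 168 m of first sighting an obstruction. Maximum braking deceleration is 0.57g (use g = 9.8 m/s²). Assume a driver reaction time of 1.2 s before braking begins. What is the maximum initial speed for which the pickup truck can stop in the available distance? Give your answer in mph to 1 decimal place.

Maximum speed ≈ 83.1 mph

a = 0.57 × 9.8 = 5.586 m/s².
Stopping distance: v·t_r + v²/(2a) = 168 with t_r = 1.2 s and a = 5.586 m/s².
So v² + 13.406 v − 1876.90 = 0.
Positive root: v = −a·t_r + √((a·t_r)² + 2a·d) = −6.703 + √(44.930 + 1876.90) = 37.1357 m/s.
37.1357 m/s ÷ 0.44704 = 83.070 mph.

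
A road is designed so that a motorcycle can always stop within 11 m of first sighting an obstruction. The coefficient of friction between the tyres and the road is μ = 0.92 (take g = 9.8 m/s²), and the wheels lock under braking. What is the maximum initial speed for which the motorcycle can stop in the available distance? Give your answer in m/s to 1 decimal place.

Maximum speed ≈ 14.1 m/s

a = μg = 0.92 × 9.8 = 9.016 m/s².
v²/(2a) = d ⇒ v = √(2 × 9.016 × 11) = √198.35 = 14.0837 m/s.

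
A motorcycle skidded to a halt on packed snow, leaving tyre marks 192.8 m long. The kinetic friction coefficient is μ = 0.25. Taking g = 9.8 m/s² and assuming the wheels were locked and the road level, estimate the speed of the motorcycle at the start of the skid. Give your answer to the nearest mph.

Deceleration a = μg = 0.25 × 9.8 = 2.450 m/s².
v = √(2a·d) = √(2 × 2.450 × 192.8) = √944.720 = 30.7363 m/s.
= 30.7363 ÷ 0.44704 = 68.755 mph.

Initial speed ≈ 69 mph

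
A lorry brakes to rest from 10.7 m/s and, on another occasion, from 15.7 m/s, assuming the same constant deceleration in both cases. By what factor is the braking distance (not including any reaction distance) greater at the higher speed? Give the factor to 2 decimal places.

Factor ≈ 2.15

Braking distance d = v²/(2a), so with a fixed, d ∝ v².
Factor = (15.7/10.7)² = 1.4673² = 2.1530.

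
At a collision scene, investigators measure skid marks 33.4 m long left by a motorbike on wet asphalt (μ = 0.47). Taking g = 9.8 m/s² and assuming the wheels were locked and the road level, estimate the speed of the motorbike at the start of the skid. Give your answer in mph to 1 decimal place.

Deceleration a = μg = 0.47 × 9.8 = 4.606 m/s².
v = √(2a·d) = √(2 × 4.606 × 33.4) = √307.681 = 17.5408 m/s.
= 17.5408 ÷ 0.44704 = 39.238 mph.

Initial speed ≈ 39.2 mph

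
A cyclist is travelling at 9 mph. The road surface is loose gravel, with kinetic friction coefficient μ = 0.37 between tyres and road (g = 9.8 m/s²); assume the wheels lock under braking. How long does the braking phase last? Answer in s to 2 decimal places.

Braking time ≈ 1.11 s

9 mph × 0.44704 = 4.0234 m/s.
a = μg = 0.37 × 9.8 = 3.626 m/s².
Braking time = v/a = 4.0234 / 3.626 = 1.110 s.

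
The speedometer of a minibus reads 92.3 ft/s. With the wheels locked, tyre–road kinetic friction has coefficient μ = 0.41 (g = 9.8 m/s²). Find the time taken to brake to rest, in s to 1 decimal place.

92.3 ft/s × 0.3048 = 28.1330 m/s.
a = μg = 0.41 × 9.8 = 4.018 m/s².
Braking time = v/a = 28.1330 / 4.018 = 7.002 s.

Braking time ≈ 7.0 s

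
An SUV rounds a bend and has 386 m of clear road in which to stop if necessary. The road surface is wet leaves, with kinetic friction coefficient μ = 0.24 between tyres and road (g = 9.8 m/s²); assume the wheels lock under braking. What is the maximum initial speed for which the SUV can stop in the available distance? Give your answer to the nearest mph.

a = μg = 0.24 × 9.8 = 2.352 m/s².
v²/(2a) = d ⇒ v = √(2 × 2.352 × 386) = √1815.74 = 42.6115 m/s.
42.6115 m/s ÷ 0.44704 = 95.319 mph.

Maximum speed ≈ 95 mph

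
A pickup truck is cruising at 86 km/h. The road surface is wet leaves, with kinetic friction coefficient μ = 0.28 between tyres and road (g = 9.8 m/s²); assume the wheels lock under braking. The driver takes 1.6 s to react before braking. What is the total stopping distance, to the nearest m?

Total stopping distance ≈ 142 m

86 km/h ÷ 3.6 = 23.8889 m/s.
a = μg = 0.28 × 9.8 = 2.744 m/s².
Reaction distance = v·t_r = 23.8889 × 1.6 = 38.222 m.
Braking distance = v²/(2a) = 23.8889² / (2 × 2.744) = 570.680 / 5.488 = 103.987 m.
Total = 38.222 + 103.987 = 142.209 m.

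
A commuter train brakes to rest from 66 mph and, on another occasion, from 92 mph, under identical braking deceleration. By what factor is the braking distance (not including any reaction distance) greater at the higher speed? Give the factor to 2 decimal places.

Factor ≈ 1.94

Braking distance d = v²/(2a), so with a fixed, d ∝ v².
Factor = (92/66)² = 1.3939² = 1.9430.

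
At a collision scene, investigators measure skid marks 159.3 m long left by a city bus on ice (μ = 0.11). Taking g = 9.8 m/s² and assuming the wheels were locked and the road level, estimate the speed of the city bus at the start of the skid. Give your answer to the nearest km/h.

Initial speed ≈ 67 km/h

Deceleration a = μg = 0.11 × 9.8 = 1.078 m/s².
v = √(2a·d) = √(2 × 1.078 × 159.3) = √343.451 = 18.5324 m/s.
= 18.5324 × 3.6 = 66.717 km/h.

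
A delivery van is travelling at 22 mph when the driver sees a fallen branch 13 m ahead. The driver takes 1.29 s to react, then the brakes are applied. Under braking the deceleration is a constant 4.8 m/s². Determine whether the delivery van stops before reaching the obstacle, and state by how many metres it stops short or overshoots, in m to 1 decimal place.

22 mph × 0.44704 = 9.8349 m/s.
Reaction distance = 9.8349 × 1.29 = 12.687 m.
Braking distance = v²/(2a) = 96.725 / 9.600 = 10.076 m.
Total stopping distance = 12.687 + 10.076 = 22.763 m, vs 13 m available — it cannot stop in time and overshoots by 22.763 − 13 = 9.763 m.

No — it overshoots by 9.8 m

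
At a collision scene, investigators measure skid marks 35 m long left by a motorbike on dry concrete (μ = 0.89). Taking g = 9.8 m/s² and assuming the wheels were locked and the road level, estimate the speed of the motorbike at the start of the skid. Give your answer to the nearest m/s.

Deceleration a = μg = 0.89 × 9.8 = 8.722 m/s².
v = √(2a·d) = √(2 × 8.722 × 35) = √610.540 = 24.7091 m/s.

Initial speed ≈ 25 m/s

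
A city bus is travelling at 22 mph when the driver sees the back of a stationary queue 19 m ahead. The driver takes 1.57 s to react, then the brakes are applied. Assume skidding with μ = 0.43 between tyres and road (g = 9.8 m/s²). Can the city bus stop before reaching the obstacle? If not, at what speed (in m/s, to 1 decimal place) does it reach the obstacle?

No — it strikes the obstacle at 8.2 m/s

22 mph × 0.44704 = 9.8349 m/s.
a = μg = 0.43 × 9.8 = 4.214 m/s².
Reaction distance = 9.8349 × 1.57 = 15.441 m.
Braking distance needed to stop: v²/(2a) = 96.725 / 8.428 = 11.477 m, so total needed = 15.441 + 11.477 = 26.918 m > 19 m — it cannot stop.
Distance remaining when braking begins: 19 − 15.441 = 3.559 m.
v² = v₀² − 2a·d = 96.725 − 2 × 4.214 × 3.559 = 66.730 m²/s².
v = √66.730 = 8.169 m/s.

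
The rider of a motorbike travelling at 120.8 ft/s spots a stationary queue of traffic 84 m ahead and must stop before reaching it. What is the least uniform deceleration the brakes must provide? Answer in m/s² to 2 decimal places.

120.8 ft/s × 0.3048 = 36.8198 m/s.
v² = 2a·d ⇒ a = v²/(2d) = 36.8198² / (2 × 84.000) = 1355.698 / 168.000 = 8.0696 m/s².

Required deceleration ≈ 8.07 m/s²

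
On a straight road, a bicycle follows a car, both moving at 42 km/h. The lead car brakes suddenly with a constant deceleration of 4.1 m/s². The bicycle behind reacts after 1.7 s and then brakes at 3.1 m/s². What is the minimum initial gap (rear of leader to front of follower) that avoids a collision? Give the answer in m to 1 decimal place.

42 km/h ÷ 3.6 = 11.6667 m/s.
Leader travels v²/(2a_L) = 136.112 / 8.200 = 16.599 m before stopping.
Follower covers v·t_r = 11.6667 × 1.7 = 19.833 m while reacting, then v²/(2a_F) = 136.112 / 6.200 = 21.954 m while braking, for a total of 19.833 + 21.954 = 41.787 m.
Since a_F ≤ a_L and the follower starts braking later, the follower is never slower than the leader, so the closest approach is when both have stopped.
Minimum gap = 41.787 − 16.599 = 25.188 m.

Minimum gap ≈ 25.2 m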